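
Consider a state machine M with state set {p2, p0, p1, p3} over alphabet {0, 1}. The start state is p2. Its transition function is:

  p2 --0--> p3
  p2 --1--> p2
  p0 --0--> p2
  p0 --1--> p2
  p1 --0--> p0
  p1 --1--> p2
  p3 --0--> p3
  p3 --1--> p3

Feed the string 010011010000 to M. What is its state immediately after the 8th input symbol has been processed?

p3

Trace: p2 -0-> p3 -1-> p3 -0-> p3 -0-> p3 -1-> p3 -1-> p3 -0-> p3 -1-> p3
After 8 symbols: p3.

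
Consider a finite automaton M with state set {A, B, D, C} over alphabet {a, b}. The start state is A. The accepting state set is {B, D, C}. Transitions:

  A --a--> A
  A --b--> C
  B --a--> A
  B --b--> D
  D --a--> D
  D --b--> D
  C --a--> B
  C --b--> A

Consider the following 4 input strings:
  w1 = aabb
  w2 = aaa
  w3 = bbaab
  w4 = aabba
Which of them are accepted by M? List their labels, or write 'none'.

w1: A → A → A → C → A  → end A, rejected
w2: A → A → A → A  → end A, rejected
w3: A → C → A → A → A → C  → end C, accepted
w4: A → A → A → C → A → A  → end A, rejected

w3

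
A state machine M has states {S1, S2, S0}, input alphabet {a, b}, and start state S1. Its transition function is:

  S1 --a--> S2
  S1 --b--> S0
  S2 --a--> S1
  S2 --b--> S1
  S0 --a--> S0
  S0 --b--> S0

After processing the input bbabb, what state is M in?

Trace: S1 -b-> S0 -b-> S0 -a-> S0 -b-> S0 -b-> S0

S0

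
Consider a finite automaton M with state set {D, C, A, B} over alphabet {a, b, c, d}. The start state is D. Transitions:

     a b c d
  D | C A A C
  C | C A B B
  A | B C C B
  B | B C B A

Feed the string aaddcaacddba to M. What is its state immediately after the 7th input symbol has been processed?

Trace: D -a-> C -a-> C -d-> B -d-> A -c-> C -a-> C -a-> C
After 7 symbols: C.

C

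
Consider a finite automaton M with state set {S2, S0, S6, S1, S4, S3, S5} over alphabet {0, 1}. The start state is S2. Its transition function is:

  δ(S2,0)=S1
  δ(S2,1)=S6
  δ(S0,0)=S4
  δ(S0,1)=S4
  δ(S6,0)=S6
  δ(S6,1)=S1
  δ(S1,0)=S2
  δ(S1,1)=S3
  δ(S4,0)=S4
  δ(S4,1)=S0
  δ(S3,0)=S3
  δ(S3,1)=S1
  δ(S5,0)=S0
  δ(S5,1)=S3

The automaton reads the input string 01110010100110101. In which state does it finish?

S2 → S1 → S3 → S1 → S3 → S3 → S3 → S1 → S2 → S6 → S6 → S6 → S1 → S3 → S3 → S1 → S2 → S6

S6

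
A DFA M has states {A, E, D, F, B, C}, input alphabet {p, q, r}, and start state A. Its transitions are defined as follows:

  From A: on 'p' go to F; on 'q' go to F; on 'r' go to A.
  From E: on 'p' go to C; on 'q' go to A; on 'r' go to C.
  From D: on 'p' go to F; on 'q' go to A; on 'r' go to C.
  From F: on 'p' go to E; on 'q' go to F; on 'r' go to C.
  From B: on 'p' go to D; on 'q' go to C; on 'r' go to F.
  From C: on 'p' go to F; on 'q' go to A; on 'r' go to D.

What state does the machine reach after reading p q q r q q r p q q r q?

A

A → F → F → F → C → A → F → C → F → F → F → C → A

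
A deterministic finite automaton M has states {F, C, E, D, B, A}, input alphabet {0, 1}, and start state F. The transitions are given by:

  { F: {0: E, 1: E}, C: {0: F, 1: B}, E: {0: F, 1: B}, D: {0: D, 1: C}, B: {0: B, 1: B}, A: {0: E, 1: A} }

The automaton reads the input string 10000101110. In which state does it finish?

B

start at F
read '1': F → E
read '0': E → F
read '0': F → E
read '0': E → F
read '0': F → E
read '1': E → B
read '0': B → B
read '1': B → B
read '1': B → B
read '1': B → B
read '0': B → B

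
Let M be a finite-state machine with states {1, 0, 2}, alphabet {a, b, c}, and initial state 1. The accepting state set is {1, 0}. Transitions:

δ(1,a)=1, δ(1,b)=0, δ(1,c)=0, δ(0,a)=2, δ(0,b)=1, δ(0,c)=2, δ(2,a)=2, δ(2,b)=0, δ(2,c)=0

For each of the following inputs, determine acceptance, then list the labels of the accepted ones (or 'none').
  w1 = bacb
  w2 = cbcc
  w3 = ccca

w1: 1 → 0 → 2 → 0 → 1  → end 1, accepted
w2: 1 → 0 → 1 → 0 → 2  → end 2, rejected
w3: 1 → 0 → 2 → 0 → 2  → end 2, rejected

w1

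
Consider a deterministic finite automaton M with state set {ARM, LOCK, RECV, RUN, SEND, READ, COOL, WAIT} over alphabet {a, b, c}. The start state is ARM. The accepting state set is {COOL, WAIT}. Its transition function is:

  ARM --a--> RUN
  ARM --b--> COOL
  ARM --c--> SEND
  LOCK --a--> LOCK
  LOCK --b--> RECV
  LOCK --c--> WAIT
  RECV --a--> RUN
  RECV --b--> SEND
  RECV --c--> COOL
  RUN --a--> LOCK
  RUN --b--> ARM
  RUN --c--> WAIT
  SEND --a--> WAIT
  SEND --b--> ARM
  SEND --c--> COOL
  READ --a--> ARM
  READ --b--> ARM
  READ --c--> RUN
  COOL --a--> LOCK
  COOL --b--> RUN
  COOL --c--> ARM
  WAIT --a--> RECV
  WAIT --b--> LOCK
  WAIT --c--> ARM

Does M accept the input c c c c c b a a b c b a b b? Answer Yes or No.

Trace: ARM -c-> SEND -c-> COOL -c-> ARM -c-> SEND -c-> COOL -b-> RUN -a-> LOCK -a-> LOCK -b-> RECV -c-> COOL -b-> RUN -a-> LOCK -b-> RECV -b-> SEND
End state SEND is not accepting.

No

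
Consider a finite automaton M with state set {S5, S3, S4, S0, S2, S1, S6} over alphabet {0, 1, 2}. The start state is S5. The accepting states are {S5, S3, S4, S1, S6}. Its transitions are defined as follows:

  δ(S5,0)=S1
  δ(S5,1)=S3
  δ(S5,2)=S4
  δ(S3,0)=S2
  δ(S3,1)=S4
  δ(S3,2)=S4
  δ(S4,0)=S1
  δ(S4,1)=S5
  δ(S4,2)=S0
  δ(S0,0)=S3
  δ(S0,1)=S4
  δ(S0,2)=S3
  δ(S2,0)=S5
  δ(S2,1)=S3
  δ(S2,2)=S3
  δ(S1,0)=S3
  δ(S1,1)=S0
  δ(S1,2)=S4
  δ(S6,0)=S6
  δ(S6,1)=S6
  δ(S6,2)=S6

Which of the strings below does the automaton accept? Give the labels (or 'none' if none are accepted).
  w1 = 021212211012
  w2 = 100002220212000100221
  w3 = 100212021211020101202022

w1, w2

w1:
  start at S5
  read '0': S5 → S1
  read '2': S1 → S4
  read '1': S4 → S5
  read '2': S5 → S4
  read '1': S4 → S5
  read '2': S5 → S4
  read '2': S4 → S0
  read '1': S0 → S4
  read '1': S4 → S5
  read '0': S5 → S1
  read '1': S1 → S0
  read '2': S0 → S3
  end S3, accepted
w2:
  start at S5
  read '1': S5 → S3
  read '0': S3 → S2
  read '0': S2 → S5
  read '0': S5 → S1
  read '0': S1 → S3
  read '2': S3 → S4
  read '2': S4 → S0
  read '2': S0 → S3
  read '0': S3 → S2
  read '2': S2 → S3
  read '1': S3 → S4
  read '2': S4 → S0
  read '0': S0 → S3
  read '0': S3 → S2
  read '0': S2 → S5
  read '1': S5 → S3
  read '0': S3 → S2
  read '0': S2 → S5
  read '2': S5 → S4
  read '2': S4 → S0
  read '1': S0 → S4
  end S4, accepted
w3:
  start at S5
  read '1': S5 → S3
  read '0': S3 → S2
  read '0': S2 → S5
  read '2': S5 → S4
  read '1': S4 → S5
  read '2': S5 → S4
  read '0': S4 → S1
  read '2': S1 → S4
  read '1': S4 → S5
  read '2': S5 → S4
  read '1': S4 → S5
  read '1': S5 → S3
  read '0': S3 → S2
  read '2': S2 → S3
  read '0': S3 → S2
  read '1': S2 → S3
  read '0': S3 → S2
  read '1': S2 → S3
  read '2': S3 → S4
  read '0': S4 → S1
  read '2': S1 → S4
  read '0': S4 → S1
  read '2': S1 → S4
  read '2': S4 → S0
  end S0, rejected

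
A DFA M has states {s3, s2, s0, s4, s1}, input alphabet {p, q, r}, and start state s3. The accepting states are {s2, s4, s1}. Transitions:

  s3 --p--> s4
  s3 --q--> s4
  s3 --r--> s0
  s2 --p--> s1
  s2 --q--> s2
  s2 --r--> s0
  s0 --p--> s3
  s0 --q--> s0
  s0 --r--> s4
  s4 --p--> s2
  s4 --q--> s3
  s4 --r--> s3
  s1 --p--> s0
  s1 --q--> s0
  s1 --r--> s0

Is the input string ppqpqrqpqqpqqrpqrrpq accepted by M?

Yes

Trace: s3 -p-> s4 -p-> s2 -q-> s2 -p-> s1 -q-> s0 -r-> s4 -q-> s3 -p-> s4 -q-> s3 -q-> s4 -p-> s2 -q-> s2 -q-> s2 -r-> s0 -p-> s3 -q-> s4 -r-> s3 -r-> s0 -p-> s3 -q-> s4
End state s4 is accepting.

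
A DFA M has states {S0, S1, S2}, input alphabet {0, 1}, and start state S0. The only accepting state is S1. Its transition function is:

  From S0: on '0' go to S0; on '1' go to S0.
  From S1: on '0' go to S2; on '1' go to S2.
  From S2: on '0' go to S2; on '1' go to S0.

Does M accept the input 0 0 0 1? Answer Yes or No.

start at S0
read '0': S0 → S0
read '0': S0 → S0
read '0': S0 → S0
read '1': S0 → S0
End state S0 is not accepting.

No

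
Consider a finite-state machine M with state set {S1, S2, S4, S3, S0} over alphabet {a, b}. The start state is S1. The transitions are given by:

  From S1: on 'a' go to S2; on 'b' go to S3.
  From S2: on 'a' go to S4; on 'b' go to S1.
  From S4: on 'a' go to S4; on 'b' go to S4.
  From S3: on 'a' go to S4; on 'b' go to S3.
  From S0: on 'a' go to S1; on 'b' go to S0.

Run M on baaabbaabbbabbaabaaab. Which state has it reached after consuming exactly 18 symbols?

Trace: S1 -b-> S3 -a-> S4 -a-> S4 -a-> S4 -b-> S4 -b-> S4 -a-> S4 -a-> S4 -b-> S4 -b-> S4 -b-> S4 -a-> S4 -b-> S4 -b-> S4 -a-> S4 -a-> S4 -b-> S4 -a-> S4
After 18 symbols: S4.

S4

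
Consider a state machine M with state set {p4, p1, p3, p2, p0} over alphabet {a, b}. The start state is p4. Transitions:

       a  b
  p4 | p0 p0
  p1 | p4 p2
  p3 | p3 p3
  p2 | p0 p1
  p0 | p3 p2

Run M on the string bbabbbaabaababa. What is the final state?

start at p4
read 'b': p4 → p0
read 'b': p0 → p2
read 'a': p2 → p0
read 'b': p0 → p2
read 'b': p2 → p1
read 'b': p1 → p2
read 'a': p2 → p0
read 'a': p0 → p3
read 'b': p3 → p3
read 'a': p3 → p3
read 'a': p3 → p3
read 'b': p3 → p3
read 'a': p3 → p3
read 'b': p3 → p3
read 'a': p3 → p3

p3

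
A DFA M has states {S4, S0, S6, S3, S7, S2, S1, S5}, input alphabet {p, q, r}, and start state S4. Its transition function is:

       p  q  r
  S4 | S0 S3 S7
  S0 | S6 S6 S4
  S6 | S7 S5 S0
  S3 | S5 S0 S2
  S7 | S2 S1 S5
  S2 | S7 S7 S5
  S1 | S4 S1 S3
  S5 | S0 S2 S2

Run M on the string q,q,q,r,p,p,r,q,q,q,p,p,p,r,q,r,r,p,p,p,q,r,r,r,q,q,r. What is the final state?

S5

S4 → S3 → S0 → S6 → S0 → S6 → S7 → S5 → S2 → S7 → S1 → S4 → S0 → S6 → S0 → S6 → S0 → S4 → S0 → S6 → S7 → S1 → S3 → S2 → S5 → S2 → S7 → S5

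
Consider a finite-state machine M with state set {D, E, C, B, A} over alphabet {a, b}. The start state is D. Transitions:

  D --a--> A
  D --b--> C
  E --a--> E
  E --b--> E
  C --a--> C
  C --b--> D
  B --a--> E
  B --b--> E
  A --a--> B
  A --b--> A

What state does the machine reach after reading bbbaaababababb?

E

start at D
read 'b': D → C
read 'b': C → D
read 'b': D → C
read 'a': C → C
read 'a': C → C
read 'a': C → C
read 'b': C → D
read 'a': D → A
read 'b': A → A
read 'a': A → B
read 'b': B → E
read 'a': E → E
read 'b': E → E
read 'b': E → E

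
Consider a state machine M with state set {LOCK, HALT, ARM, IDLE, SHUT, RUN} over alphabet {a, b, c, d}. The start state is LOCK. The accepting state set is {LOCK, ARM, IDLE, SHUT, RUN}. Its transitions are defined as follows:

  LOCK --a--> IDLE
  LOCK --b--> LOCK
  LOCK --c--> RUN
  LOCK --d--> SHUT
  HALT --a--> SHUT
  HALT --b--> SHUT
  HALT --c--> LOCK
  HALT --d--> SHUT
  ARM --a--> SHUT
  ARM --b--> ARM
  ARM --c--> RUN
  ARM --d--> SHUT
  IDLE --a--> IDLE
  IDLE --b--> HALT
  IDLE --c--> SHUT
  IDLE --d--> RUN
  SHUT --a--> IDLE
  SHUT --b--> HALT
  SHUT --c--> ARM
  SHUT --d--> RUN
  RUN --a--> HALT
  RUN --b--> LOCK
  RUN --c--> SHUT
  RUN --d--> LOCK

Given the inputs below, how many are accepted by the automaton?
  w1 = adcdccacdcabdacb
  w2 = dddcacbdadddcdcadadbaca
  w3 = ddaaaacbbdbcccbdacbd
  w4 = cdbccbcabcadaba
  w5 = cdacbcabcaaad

4

w1: Trace: LOCK -a-> IDLE -d-> RUN -c-> SHUT -d-> RUN -c-> SHUT -c-> ARM -a-> SHUT -c-> ARM -d-> SHUT -c-> ARM -a-> SHUT -b-> HALT -d-> SHUT -a-> IDLE -c-> SHUT -b-> HALT  → end HALT, rejected
w2: Trace: LOCK -d-> SHUT -d-> RUN -d-> LOCK -c-> RUN -a-> HALT -c-> LOCK -b-> LOCK -d-> SHUT -a-> IDLE -d-> RUN -d-> LOCK -d-> SHUT -c-> ARM -d-> SHUT -c-> ARM -a-> SHUT -d-> RUN -a-> HALT -d-> SHUT -b-> HALT -a-> SHUT -c-> ARM -a-> SHUT  → end SHUT, accepted
w3: Trace: LOCK -d-> SHUT -d-> RUN -a-> HALT -a-> SHUT -a-> IDLE -a-> IDLE -c-> SHUT -b-> HALT -b-> SHUT -d-> RUN -b-> LOCK -c-> RUN -c-> SHUT -c-> ARM -b-> ARM -d-> SHUT -a-> IDLE -c-> SHUT -b-> HALT -d-> SHUT  → end SHUT, accepted
w4: Trace: LOCK -c-> RUN -d-> LOCK -b-> LOCK -c-> RUN -c-> SHUT -b-> HALT -c-> LOCK -a-> IDLE -b-> HALT -c-> LOCK -a-> IDLE -d-> RUN -a-> HALT -b-> SHUT -a-> IDLE  → end IDLE, accepted
w5: Trace: LOCK -c-> RUN -d-> LOCK -a-> IDLE -c-> SHUT -b-> HALT -c-> LOCK -a-> IDLE -b-> HALT -c-> LOCK -a-> IDLE -a-> IDLE -a-> IDLE -d-> RUN  → end RUN, accepted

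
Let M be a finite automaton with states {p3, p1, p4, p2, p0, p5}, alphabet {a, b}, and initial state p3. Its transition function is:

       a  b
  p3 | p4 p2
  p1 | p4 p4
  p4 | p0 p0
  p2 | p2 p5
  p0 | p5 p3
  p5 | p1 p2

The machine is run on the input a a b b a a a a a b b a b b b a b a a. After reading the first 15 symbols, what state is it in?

p5

Trace: p3 -a-> p4 -a-> p0 -b-> p3 -b-> p2 -a-> p2 -a-> p2 -a-> p2 -a-> p2 -a-> p2 -b-> p5 -b-> p2 -a-> p2 -b-> p5 -b-> p2 -b-> p5
After 15 symbols: p5.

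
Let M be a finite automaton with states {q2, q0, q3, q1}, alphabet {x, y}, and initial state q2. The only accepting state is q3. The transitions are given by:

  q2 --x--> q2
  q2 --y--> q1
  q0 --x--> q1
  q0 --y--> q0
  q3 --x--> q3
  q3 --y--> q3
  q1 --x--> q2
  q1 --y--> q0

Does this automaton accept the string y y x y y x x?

Trace: q2 -y-> q1 -y-> q0 -x-> q1 -y-> q0 -y-> q0 -x-> q1 -x-> q2
End state q2 is not accepting.

No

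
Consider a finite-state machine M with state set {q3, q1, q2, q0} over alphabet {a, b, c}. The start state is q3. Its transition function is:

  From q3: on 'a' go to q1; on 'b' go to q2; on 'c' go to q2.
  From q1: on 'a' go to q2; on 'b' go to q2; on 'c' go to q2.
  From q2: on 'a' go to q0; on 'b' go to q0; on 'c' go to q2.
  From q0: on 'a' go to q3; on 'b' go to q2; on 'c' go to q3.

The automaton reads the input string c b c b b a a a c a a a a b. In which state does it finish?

q0

q3 → q2 → q0 → q3 → q2 → q0 → q3 → q1 → q2 → q2 → q0 → q3 → q1 → q2 → q0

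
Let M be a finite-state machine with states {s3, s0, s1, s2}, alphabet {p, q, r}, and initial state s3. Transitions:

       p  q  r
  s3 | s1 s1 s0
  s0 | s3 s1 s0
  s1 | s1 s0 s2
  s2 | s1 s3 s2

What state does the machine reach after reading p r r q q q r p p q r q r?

Trace: s3 -p-> s1 -r-> s2 -r-> s2 -q-> s3 -q-> s1 -q-> s0 -r-> s0 -p-> s3 -p-> s1 -q-> s0 -r-> s0 -q-> s1 -r-> s2

s2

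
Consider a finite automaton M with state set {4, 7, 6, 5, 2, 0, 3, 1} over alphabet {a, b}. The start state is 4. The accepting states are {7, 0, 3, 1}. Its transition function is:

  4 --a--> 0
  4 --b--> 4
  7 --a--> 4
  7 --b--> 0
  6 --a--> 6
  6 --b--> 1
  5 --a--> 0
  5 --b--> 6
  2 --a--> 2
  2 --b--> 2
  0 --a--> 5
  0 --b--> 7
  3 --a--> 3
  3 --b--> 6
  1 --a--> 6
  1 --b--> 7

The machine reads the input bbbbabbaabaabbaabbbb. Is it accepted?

Yes

4 → 4 → 4 → 4 → 4 → 0 → 7 → 0 → 5 → 0 → 7 → 4 → 0 → 7 → 0 → 5 → 0 → 7 → 0 → 7 → 0
End state 0 is accepting.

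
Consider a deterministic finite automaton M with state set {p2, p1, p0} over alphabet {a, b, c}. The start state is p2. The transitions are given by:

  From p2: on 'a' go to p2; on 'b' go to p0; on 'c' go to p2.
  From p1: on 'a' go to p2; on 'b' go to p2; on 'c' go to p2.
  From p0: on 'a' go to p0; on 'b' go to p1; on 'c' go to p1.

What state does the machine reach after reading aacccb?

Trace: p2 -a-> p2 -a-> p2 -c-> p2 -c-> p2 -c-> p2 -b-> p0

p0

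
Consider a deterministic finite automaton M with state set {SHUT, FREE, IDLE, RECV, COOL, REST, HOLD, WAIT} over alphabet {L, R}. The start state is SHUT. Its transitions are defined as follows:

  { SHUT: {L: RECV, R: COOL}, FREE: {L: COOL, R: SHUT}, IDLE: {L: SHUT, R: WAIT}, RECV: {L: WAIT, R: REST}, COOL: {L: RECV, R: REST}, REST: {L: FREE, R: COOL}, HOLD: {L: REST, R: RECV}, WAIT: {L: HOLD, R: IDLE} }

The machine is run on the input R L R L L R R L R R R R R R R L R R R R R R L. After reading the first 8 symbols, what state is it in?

SHUT → COOL → RECV → REST → FREE → COOL → REST → COOL → RECV
After 8 symbols: RECV.

RECV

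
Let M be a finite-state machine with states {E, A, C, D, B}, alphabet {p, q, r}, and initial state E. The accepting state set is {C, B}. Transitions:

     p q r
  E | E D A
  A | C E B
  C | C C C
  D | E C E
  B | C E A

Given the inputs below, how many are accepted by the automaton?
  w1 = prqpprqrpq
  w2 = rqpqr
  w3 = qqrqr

w1: E → E → A → E → E → E → A → E → A → C → C  → end C, accepted
w2: E → A → E → E → D → E  → end E, rejected
w3: E → D → C → C → C → C  → end C, accepted

2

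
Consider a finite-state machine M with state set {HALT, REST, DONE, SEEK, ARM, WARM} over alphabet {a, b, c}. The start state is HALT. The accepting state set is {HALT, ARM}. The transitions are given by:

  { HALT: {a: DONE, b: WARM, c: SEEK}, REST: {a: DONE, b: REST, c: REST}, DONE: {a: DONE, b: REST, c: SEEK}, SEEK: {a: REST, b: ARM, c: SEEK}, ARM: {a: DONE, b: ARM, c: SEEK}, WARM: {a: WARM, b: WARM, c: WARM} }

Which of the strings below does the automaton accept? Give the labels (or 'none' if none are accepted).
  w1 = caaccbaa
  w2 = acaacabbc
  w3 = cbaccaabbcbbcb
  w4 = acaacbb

w1: Trace: HALT -c-> SEEK -a-> REST -a-> DONE -c-> SEEK -c-> SEEK -b-> ARM -a-> DONE -a-> DONE  → end DONE, rejected
w2: Trace: HALT -a-> DONE -c-> SEEK -a-> REST -a-> DONE -c-> SEEK -a-> REST -b-> REST -b-> REST -c-> REST  → end REST, rejected
w3: Trace: HALT -c-> SEEK -b-> ARM -a-> DONE -c-> SEEK -c-> SEEK -a-> REST -a-> DONE -b-> REST -b-> REST -c-> REST -b-> REST -b-> REST -c-> REST -b-> REST  → end REST, rejected
w4: Trace: HALT -a-> DONE -c-> SEEK -a-> REST -a-> DONE -c-> SEEK -b-> ARM -b-> ARM  → end ARM, accepted

w4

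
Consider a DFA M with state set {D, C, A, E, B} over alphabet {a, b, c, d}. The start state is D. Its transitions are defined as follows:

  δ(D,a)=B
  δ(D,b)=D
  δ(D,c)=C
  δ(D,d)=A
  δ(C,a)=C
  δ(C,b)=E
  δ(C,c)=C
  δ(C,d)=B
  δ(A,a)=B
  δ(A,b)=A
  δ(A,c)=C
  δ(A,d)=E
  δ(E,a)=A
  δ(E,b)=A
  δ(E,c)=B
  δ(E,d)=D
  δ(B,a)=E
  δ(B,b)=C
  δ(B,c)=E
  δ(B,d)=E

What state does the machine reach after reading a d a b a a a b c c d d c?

B

start at D
read 'a': D → B
read 'd': B → E
read 'a': E → A
read 'b': A → A
read 'a': A → B
read 'a': B → E
read 'a': E → A
read 'b': A → A
read 'c': A → C
read 'c': C → C
read 'd': C → B
read 'd': B → E
read 'c': E → B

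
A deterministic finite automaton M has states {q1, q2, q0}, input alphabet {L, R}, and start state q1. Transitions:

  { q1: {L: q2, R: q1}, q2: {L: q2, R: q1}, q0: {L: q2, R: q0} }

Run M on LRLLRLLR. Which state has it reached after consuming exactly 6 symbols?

Trace: q1 -L-> q2 -R-> q1 -L-> q2 -L-> q2 -R-> q1 -L-> q2
After 6 symbols: q2.

q2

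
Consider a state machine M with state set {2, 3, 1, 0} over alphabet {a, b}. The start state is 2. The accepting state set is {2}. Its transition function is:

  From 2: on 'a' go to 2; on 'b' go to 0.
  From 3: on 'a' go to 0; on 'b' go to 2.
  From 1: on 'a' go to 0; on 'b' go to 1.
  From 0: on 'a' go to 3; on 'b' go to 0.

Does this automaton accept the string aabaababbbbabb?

2 → 2 → 2 → 0 → 3 → 0 → 0 → 3 → 2 → 0 → 0 → 0 → 3 → 2 → 0
End state 0 is not accepting.

No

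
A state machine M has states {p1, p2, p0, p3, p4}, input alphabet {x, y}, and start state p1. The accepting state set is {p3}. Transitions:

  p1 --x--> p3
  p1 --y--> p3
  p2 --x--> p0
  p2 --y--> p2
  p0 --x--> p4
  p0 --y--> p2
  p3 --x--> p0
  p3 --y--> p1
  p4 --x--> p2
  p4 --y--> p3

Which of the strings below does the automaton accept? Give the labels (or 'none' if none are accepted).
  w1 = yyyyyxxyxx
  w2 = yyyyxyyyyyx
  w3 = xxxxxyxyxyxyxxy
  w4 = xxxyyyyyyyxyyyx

w2, w3

w1: Trace: p1 -y-> p3 -y-> p1 -y-> p3 -y-> p1 -y-> p3 -x-> p0 -x-> p4 -y-> p3 -x-> p0 -x-> p4  → end p4, rejected
w2: Trace: p1 -y-> p3 -y-> p1 -y-> p3 -y-> p1 -x-> p3 -y-> p1 -y-> p3 -y-> p1 -y-> p3 -y-> p1 -x-> p3  → end p3, accepted
w3: Trace: p1 -x-> p3 -x-> p0 -x-> p4 -x-> p2 -x-> p0 -y-> p2 -x-> p0 -y-> p2 -x-> p0 -y-> p2 -x-> p0 -y-> p2 -x-> p0 -x-> p4 -y-> p3  → end p3, accepted
w4: Trace: p1 -x-> p3 -x-> p0 -x-> p4 -y-> p3 -y-> p1 -y-> p3 -y-> p1 -y-> p3 -y-> p1 -y-> p3 -x-> p0 -y-> p2 -y-> p2 -y-> p2 -x-> p0  → end p0, rejected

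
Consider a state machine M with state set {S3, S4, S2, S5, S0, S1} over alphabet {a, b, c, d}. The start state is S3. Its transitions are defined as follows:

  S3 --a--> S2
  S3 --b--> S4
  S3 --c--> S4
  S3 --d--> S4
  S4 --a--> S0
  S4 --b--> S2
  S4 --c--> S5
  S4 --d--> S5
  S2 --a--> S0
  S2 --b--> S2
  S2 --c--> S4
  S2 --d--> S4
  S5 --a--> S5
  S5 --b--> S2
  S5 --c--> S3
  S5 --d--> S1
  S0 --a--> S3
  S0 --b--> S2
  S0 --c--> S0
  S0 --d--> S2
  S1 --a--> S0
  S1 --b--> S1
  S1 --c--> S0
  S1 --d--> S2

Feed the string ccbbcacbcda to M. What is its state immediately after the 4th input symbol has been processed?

S3 → S4 → S5 → S2 → S2
After 4 symbols: S2.

S2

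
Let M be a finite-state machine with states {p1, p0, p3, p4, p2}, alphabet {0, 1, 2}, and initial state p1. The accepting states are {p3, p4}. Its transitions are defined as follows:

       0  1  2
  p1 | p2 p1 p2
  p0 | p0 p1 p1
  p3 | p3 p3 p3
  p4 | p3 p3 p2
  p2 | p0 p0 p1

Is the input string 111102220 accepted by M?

Trace: p1 -1-> p1 -1-> p1 -1-> p1 -1-> p1 -0-> p2 -2-> p1 -2-> p2 -2-> p1 -0-> p2
End state p2 is not accepting.

No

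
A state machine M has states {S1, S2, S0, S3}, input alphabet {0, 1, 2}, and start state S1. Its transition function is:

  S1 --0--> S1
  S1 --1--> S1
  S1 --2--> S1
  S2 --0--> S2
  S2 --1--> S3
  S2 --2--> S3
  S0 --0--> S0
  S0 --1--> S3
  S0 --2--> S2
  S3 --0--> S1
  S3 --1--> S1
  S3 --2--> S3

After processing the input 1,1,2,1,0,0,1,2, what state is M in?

start at S1
read '1': S1 → S1
read '1': S1 → S1
read '2': S1 → S1
read '1': S1 → S1
read '0': S1 → S1
read '0': S1 → S1
read '1': S1 → S1
read '2': S1 → S1

S1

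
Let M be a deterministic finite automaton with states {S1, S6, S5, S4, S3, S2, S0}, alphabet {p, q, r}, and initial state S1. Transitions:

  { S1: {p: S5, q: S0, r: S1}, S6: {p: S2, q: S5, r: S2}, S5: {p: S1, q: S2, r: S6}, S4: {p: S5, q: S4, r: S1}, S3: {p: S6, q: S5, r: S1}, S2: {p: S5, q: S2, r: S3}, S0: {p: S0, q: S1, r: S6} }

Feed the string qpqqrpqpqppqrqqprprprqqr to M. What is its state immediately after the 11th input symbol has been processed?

S1 → S0 → S0 → S1 → S0 → S6 → S2 → S2 → S5 → S2 → S5 → S1
After 11 symbols: S1.

S1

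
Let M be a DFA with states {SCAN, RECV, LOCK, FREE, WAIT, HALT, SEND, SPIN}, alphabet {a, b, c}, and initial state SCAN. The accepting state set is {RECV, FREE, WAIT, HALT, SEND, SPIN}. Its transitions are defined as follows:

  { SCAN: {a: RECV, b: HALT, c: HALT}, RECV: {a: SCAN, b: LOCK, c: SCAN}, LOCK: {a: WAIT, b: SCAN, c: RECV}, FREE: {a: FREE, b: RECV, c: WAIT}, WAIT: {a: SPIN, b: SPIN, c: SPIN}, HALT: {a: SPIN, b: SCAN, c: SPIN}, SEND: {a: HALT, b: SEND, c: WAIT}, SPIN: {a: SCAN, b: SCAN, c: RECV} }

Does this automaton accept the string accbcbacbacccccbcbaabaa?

start at SCAN
read 'a': SCAN → RECV
read 'c': RECV → SCAN
read 'c': SCAN → HALT
read 'b': HALT → SCAN
read 'c': SCAN → HALT
read 'b': HALT → SCAN
read 'a': SCAN → RECV
read 'c': RECV → SCAN
read 'b': SCAN → HALT
read 'a': HALT → SPIN
read 'c': SPIN → RECV
read 'c': RECV → SCAN
read 'c': SCAN → HALT
read 'c': HALT → SPIN
read 'c': SPIN → RECV
read 'b': RECV → LOCK
read 'c': LOCK → RECV
read 'b': RECV → LOCK
read 'a': LOCK → WAIT
read 'a': WAIT → SPIN
read 'b': SPIN → SCAN
read 'a': SCAN → RECV
read 'a': RECV → SCAN
End state SCAN is not accepting.

No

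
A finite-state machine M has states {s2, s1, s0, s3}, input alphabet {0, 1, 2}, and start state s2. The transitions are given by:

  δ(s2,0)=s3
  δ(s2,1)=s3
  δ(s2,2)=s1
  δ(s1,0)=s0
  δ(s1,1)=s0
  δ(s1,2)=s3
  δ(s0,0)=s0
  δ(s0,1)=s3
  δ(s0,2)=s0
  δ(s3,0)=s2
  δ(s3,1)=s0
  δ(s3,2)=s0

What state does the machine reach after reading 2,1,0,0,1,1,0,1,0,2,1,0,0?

s0

s2 → s1 → s0 → s0 → s0 → s3 → s0 → s0 → s3 → s2 → s1 → s0 → s0 → s0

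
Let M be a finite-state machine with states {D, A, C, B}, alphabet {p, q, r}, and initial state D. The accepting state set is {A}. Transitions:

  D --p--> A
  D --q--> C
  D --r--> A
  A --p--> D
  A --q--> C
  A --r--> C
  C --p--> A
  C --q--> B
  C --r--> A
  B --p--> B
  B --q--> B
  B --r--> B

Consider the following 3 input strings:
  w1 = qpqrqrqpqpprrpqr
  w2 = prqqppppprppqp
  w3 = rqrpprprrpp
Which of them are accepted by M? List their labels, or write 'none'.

w1: Trace: D -q-> C -p-> A -q-> C -r-> A -q-> C -r-> A -q-> C -p-> A -q-> C -p-> A -p-> D -r-> A -r-> C -p-> A -q-> C -r-> A  → end A, accepted
w2: Trace: D -p-> A -r-> C -q-> B -q-> B -p-> B -p-> B -p-> B -p-> B -p-> B -r-> B -p-> B -p-> B -q-> B -p-> B  → end B, rejected
w3: Trace: D -r-> A -q-> C -r-> A -p-> D -p-> A -r-> C -p-> A -r-> C -r-> A -p-> D -p-> A  → end A, accepted

w1, w3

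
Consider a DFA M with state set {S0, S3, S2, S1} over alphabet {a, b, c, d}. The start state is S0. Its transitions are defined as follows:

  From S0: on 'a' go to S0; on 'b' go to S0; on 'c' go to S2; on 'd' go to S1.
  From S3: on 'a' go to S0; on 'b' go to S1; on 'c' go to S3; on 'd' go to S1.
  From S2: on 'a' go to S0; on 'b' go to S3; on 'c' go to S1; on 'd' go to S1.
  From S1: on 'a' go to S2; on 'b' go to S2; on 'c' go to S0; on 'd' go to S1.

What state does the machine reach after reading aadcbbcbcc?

S3

start at S0
read 'a': S0 → S0
read 'a': S0 → S0
read 'd': S0 → S1
read 'c': S1 → S0
read 'b': S0 → S0
read 'b': S0 → S0
read 'c': S0 → S2
read 'b': S2 → S3
read 'c': S3 → S3
read 'c': S3 → S3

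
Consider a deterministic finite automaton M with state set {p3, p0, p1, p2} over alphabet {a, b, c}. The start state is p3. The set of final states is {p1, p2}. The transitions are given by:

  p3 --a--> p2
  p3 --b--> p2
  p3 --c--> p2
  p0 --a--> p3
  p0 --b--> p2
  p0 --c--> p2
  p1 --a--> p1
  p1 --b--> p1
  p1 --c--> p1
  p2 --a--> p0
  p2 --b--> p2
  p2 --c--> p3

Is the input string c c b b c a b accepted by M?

Yes

p3 → p2 → p3 → p2 → p2 → p3 → p2 → p2
End state p2 is accepting.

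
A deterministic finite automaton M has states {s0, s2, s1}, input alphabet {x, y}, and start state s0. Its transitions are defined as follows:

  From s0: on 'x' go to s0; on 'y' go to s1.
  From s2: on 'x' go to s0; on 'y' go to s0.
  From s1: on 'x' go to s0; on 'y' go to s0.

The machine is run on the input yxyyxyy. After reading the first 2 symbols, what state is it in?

s0

start at s0
read 'y': s0 → s1
read 'x': s1 → s0
After 2 symbols: s0.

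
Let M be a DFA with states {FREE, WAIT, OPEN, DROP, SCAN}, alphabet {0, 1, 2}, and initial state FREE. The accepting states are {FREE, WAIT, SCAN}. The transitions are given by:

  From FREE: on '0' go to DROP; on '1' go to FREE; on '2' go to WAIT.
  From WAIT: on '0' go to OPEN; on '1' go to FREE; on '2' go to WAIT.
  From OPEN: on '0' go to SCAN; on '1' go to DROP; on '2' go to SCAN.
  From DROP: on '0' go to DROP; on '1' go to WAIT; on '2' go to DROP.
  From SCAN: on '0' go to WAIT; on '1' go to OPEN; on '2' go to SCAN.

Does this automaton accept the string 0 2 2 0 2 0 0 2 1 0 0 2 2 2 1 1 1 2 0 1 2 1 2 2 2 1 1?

start at FREE
read '0': FREE → DROP
read '2': DROP → DROP
read '2': DROP → DROP
read '0': DROP → DROP
read '2': DROP → DROP
read '0': DROP → DROP
read '0': DROP → DROP
read '2': DROP → DROP
read '1': DROP → WAIT
read '0': WAIT → OPEN
read '0': OPEN → SCAN
read '2': SCAN → SCAN
read '2': SCAN → SCAN
read '2': SCAN → SCAN
read '1': SCAN → OPEN
read '1': OPEN → DROP
read '1': DROP → WAIT
read '2': WAIT → WAIT
read '0': WAIT → OPEN
read '1': OPEN → DROP
read '2': DROP → DROP
read '1': DROP → WAIT
read '2': WAIT → WAIT
read '2': WAIT → WAIT
read '2': WAIT → WAIT
read '1': WAIT → FREE
read '1': FREE → FREE
End state FREE is accepting.

Yes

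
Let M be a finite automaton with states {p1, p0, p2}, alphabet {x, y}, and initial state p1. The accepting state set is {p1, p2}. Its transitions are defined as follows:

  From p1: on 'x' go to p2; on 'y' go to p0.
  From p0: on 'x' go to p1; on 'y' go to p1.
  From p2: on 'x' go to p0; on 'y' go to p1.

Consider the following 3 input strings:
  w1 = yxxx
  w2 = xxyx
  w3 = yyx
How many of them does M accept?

w1: p1 → p0 → p1 → p2 → p0  → end p0, rejected
w2: p1 → p2 → p0 → p1 → p2  → end p2, accepted
w3: p1 → p0 → p1 → p2  → end p2, accepted

2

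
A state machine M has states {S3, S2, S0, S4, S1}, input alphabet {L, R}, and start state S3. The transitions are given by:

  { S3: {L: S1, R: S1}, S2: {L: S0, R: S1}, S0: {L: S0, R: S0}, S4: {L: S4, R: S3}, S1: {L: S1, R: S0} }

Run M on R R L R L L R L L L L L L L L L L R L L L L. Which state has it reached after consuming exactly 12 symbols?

S0

Trace: S3 -R-> S1 -R-> S0 -L-> S0 -R-> S0 -L-> S0 -L-> S0 -R-> S0 -L-> S0 -L-> S0 -L-> S0 -L-> S0 -L-> S0
After 12 symbols: S0.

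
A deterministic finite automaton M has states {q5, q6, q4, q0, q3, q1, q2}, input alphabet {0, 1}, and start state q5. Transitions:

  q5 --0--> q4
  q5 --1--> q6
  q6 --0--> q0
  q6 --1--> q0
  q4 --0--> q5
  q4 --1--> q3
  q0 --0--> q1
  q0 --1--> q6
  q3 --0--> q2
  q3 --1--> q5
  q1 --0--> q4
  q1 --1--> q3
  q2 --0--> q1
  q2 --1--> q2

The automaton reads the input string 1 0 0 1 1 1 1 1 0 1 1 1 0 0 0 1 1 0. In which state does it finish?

q5 → q6 → q0 → q1 → q3 → q5 → q6 → q0 → q6 → q0 → q6 → q0 → q6 → q0 → q1 → q4 → q3 → q5 → q4

q4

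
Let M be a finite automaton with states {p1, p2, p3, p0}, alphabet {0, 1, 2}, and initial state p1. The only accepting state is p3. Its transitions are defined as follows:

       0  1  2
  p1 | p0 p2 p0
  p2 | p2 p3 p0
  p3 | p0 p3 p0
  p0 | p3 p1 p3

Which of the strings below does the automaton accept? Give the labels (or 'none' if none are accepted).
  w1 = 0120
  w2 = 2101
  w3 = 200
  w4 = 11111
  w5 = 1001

w1: p1 → p0 → p1 → p0 → p3  → end p3, accepted
w2: p1 → p0 → p1 → p0 → p1  → end p1, rejected
w3: p1 → p0 → p3 → p0  → end p0, rejected
w4: p1 → p2 → p3 → p3 → p3 → p3  → end p3, accepted
w5: p1 → p2 → p2 → p2 → p3  → end p3, accepted

w1, w4, w5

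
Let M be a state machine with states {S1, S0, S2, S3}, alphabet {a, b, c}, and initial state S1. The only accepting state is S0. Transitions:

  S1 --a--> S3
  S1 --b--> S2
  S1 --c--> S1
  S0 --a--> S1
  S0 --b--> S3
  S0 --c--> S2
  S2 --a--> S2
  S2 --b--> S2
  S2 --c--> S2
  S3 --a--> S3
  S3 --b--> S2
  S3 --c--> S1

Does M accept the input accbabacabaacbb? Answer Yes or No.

No

start at S1
read 'a': S1 → S3
read 'c': S3 → S1
read 'c': S1 → S1
read 'b': S1 → S2
read 'a': S2 → S2
read 'b': S2 → S2
read 'a': S2 → S2
read 'c': S2 → S2
read 'a': S2 → S2
read 'b': S2 → S2
read 'a': S2 → S2
read 'a': S2 → S2
read 'c': S2 → S2
read 'b': S2 → S2
read 'b': S2 → S2
End state S2 is not accepting.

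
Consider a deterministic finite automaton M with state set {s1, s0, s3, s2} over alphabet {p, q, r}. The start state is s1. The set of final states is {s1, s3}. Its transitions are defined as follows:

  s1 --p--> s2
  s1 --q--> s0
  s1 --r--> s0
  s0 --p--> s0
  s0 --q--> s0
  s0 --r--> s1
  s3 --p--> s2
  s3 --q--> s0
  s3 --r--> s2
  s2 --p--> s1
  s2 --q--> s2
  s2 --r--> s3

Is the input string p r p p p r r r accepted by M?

Yes

Trace: s1 -p-> s2 -r-> s3 -p-> s2 -p-> s1 -p-> s2 -r-> s3 -r-> s2 -r-> s3
End state s3 is accepting.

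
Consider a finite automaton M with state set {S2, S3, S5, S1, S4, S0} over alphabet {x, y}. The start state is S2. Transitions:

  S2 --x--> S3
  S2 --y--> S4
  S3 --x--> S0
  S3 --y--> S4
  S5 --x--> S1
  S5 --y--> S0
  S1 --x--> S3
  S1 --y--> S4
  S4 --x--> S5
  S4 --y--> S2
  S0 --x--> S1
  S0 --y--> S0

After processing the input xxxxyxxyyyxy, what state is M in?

start at S2
read 'x': S2 → S3
read 'x': S3 → S0
read 'x': S0 → S1
read 'x': S1 → S3
read 'y': S3 → S4
read 'x': S4 → S5
read 'x': S5 → S1
read 'y': S1 → S4
read 'y': S4 → S2
read 'y': S2 → S4
read 'x': S4 → S5
read 'y': S5 → S0

S0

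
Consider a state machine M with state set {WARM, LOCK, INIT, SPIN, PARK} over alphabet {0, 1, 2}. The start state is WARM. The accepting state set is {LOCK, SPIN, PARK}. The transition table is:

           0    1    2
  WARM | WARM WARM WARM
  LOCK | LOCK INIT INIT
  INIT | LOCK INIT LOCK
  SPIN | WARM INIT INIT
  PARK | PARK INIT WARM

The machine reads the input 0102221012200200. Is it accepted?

No

Trace: WARM -0-> WARM -1-> WARM -0-> WARM -2-> WARM -2-> WARM -2-> WARM -1-> WARM -0-> WARM -1-> WARM -2-> WARM -2-> WARM -0-> WARM -0-> WARM -2-> WARM -0-> WARM -0-> WARM
End state WARM is not accepting.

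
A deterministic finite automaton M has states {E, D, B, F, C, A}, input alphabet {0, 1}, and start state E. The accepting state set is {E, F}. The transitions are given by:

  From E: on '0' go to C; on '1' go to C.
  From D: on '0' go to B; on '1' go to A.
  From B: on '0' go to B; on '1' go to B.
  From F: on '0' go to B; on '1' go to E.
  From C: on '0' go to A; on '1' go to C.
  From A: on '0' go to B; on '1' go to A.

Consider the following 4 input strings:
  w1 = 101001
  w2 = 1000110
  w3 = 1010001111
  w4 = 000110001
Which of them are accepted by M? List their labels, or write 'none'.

w1: Trace: E -1-> C -0-> A -1-> A -0-> B -0-> B -1-> B  → end B, rejected
w2: Trace: E -1-> C -0-> A -0-> B -0-> B -1-> B -1-> B -0-> B  → end B, rejected
w3: Trace: E -1-> C -0-> A -1-> A -0-> B -0-> B -0-> B -1-> B -1-> B -1-> B -1-> B  → end B, rejected
w4: Trace: E -0-> C -0-> A -0-> B -1-> B -1-> B -0-> B -0-> B -0-> B -1-> B  → end B, rejected

none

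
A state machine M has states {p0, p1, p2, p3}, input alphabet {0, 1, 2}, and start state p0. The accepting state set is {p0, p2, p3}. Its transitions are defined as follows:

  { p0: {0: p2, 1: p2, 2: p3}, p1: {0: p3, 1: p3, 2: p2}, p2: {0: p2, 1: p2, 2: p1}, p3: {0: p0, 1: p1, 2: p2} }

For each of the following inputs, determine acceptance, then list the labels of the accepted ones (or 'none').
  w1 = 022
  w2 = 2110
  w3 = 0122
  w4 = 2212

w1, w2, w3

w1: p0 → p2 → p1 → p2  → end p2, accepted
w2: p0 → p3 → p1 → p3 → p0  → end p0, accepted
w3: p0 → p2 → p2 → p1 → p2  → end p2, accepted
w4: p0 → p3 → p2 → p2 → p1  → end p1, rejected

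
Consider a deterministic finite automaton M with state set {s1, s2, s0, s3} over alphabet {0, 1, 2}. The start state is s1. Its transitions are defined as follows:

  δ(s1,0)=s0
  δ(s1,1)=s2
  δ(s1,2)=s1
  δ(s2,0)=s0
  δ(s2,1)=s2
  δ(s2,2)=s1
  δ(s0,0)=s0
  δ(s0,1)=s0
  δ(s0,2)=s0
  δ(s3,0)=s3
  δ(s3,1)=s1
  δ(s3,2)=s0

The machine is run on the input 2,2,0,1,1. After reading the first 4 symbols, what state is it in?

s1 → s1 → s1 → s0 → s0
After 4 symbols: s0.

s0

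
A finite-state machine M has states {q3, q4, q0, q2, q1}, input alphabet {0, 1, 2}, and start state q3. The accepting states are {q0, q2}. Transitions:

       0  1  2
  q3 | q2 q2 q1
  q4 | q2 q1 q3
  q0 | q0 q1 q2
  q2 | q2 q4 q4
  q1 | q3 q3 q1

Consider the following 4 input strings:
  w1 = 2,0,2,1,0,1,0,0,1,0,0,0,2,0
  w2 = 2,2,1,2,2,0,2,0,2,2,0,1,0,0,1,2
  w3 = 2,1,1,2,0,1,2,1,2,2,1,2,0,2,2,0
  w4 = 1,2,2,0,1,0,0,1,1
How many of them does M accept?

w1: q3 → q1 → q3 → q1 → q3 → q2 → q4 → q2 → q2 → q4 → q2 → q2 → q2 → q4 → q2  → end q2, accepted
w2: q3 → q1 → q1 → q3 → q1 → q1 → q3 → q1 → q3 → q1 → q1 → q3 → q2 → q2 → q2 → q4 → q3  → end q3, rejected
w3: q3 → q1 → q3 → q2 → q4 → q2 → q4 → q3 → q2 → q4 → q3 → q2 → q4 → q2 → q4 → q3 → q2  → end q2, accepted
w4: q3 → q2 → q4 → q3 → q2 → q4 → q2 → q2 → q4 → q1  → end q1, rejected

2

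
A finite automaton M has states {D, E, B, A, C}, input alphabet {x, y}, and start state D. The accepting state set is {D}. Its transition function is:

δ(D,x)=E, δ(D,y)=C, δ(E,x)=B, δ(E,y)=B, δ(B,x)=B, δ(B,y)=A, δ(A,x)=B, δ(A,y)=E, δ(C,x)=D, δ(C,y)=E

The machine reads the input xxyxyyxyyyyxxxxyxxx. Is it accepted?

No

D → E → B → A → B → A → E → B → A → E → B → A → B → B → B → B → A → B → B → B
End state B is not accepting.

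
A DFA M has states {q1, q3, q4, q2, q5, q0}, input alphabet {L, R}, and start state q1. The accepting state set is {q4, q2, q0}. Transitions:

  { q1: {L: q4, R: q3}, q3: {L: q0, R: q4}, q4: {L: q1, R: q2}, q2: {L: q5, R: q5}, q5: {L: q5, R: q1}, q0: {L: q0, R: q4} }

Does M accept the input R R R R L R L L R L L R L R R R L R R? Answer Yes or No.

No

q1 → q3 → q4 → q2 → q5 → q5 → q1 → q4 → q1 → q3 → q0 → q0 → q4 → q1 → q3 → q4 → q2 → q5 → q1 → q3
End state q3 is not accepting.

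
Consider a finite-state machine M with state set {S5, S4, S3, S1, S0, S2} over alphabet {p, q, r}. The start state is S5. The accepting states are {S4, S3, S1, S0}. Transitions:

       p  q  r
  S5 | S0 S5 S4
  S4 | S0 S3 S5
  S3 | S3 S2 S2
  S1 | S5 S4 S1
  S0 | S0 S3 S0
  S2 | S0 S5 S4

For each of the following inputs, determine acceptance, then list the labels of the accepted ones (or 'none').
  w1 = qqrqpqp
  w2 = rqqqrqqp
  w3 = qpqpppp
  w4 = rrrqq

w1, w2, w3

w1: S5 → S5 → S5 → S4 → S3 → S3 → S2 → S0  → end S0, accepted
w2: S5 → S4 → S3 → S2 → S5 → S4 → S3 → S2 → S0  → end S0, accepted
w3: S5 → S5 → S0 → S3 → S3 → S3 → S3 → S3  → end S3, accepted
w4: S5 → S4 → S5 → S4 → S3 → S2  → end S2, rejected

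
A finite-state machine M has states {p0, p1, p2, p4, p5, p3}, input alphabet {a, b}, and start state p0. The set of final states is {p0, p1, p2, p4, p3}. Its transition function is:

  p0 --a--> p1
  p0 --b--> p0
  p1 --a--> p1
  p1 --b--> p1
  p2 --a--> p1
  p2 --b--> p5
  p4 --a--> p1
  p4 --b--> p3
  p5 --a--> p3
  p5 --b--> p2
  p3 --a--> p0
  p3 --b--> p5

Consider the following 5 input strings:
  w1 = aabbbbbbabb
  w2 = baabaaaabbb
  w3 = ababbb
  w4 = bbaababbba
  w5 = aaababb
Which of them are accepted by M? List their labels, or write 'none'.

w1, w2, w3, w4, w5

w1: Trace: p0 -a-> p1 -a-> p1 -b-> p1 -b-> p1 -b-> p1 -b-> p1 -b-> p1 -b-> p1 -a-> p1 -b-> p1 -b-> p1  → end p1, accepted
w2: Trace: p0 -b-> p0 -a-> p1 -a-> p1 -b-> p1 -a-> p1 -a-> p1 -a-> p1 -a-> p1 -b-> p1 -b-> p1 -b-> p1  → end p1, accepted
w3: Trace: p0 -a-> p1 -b-> p1 -a-> p1 -b-> p1 -b-> p1 -b-> p1  → end p1, accepted
w4: Trace: p0 -b-> p0 -b-> p0 -a-> p1 -a-> p1 -b-> p1 -a-> p1 -b-> p1 -b-> p1 -b-> p1 -a-> p1  → end p1, accepted
w5: Trace: p0 -a-> p1 -a-> p1 -a-> p1 -b-> p1 -a-> p1 -b-> p1 -b-> p1  → end p1, accepted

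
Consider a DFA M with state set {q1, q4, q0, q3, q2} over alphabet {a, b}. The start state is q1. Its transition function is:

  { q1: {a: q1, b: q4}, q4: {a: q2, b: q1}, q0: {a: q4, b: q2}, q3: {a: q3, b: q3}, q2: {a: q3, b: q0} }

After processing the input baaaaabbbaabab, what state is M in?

q3

q1 → q4 → q2 → q3 → q3 → q3 → q3 → q3 → q3 → q3 → q3 → q3 → q3 → q3 → q3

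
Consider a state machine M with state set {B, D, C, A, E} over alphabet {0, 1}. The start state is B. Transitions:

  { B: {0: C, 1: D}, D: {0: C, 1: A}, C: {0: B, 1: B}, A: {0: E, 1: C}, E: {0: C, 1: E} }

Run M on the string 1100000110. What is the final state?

E

B → D → A → E → C → B → C → B → D → A → E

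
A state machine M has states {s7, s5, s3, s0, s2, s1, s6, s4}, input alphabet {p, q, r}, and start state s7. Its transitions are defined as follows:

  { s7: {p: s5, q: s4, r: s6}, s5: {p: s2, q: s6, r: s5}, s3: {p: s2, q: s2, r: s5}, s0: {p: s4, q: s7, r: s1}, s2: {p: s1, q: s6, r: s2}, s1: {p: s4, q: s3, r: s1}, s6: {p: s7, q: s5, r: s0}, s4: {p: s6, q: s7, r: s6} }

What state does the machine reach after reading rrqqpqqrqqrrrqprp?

Trace: s7 -r-> s6 -r-> s0 -q-> s7 -q-> s4 -p-> s6 -q-> s5 -q-> s6 -r-> s0 -q-> s7 -q-> s4 -r-> s6 -r-> s0 -r-> s1 -q-> s3 -p-> s2 -r-> s2 -p-> s1

s1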